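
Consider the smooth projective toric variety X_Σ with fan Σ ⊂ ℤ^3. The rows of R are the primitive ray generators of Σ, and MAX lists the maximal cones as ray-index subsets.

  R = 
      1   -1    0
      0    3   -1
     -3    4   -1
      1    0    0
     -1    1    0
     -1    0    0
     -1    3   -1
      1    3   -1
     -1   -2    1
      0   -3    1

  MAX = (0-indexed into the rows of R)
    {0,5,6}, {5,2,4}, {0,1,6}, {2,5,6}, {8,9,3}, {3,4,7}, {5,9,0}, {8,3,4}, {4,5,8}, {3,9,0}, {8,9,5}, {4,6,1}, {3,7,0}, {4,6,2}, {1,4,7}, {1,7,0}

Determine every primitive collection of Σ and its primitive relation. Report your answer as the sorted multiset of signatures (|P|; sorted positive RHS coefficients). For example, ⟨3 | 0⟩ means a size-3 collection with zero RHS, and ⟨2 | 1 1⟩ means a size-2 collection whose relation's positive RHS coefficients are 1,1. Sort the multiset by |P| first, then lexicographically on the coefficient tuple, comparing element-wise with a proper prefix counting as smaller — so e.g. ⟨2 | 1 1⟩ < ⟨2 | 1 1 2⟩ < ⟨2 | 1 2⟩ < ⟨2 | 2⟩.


The 22 primitive collections of Σ (r=10, n=3):

  P={0,4}:  v_{0} + v_{4} = 0  ⟹  sig = ⟨2 | 0⟩
  P={1,9}:  v_{1} + v_{9} = 0  ⟹  sig = ⟨2 | 0⟩
  P={3,5}:  v_{3} + v_{5} = 0  ⟹  sig = ⟨2 | 0⟩
  P={0,8}:  v_{0} + v_{8} = v_{9}  ⟹  sig = ⟨2 | 1⟩
  P={1,3}:  v_{1} + v_{3} = v_{7}  ⟹  sig = ⟨2 | 1⟩
  P={1,5}:  v_{1} + v_{5} = v_{6}  ⟹  sig = ⟨2 | 1⟩
  P={1,8}:  v_{1} + v_{8} = v_{4}  ⟹  sig = ⟨2 | 1⟩
  P={3,6}:  v_{3} + v_{6} = v_{1}  ⟹  sig = ⟨2 | 1⟩
  P={4,9}:  v_{4} + v_{9} = v_{8}  ⟹  sig = ⟨2 | 1⟩
  P={5,7}:  v_{5} + v_{7} = v_{1}  ⟹  sig = ⟨2 | 1⟩
  P={6,9}:  v_{6} + v_{9} = v_{5}  ⟹  sig = ⟨2 | 1⟩
  P={7,9}:  v_{7} + v_{9} = v_{3}  ⟹  sig = ⟨2 | 1⟩
  P={0,2}:  v_{0} + v_{2} = v_{5} + v_{6}  ⟹  sig = ⟨2 | 1 1⟩
  P={2,3}:  v_{2} + v_{3} = v_{4} + v_{6}  ⟹  sig = ⟨2 | 1 1⟩
  P={6,8}:  v_{6} + v_{8} = v_{4} + v_{5}  ⟹  sig = ⟨2 | 1 1⟩
  P={7,8}:  v_{7} + v_{8} = v_{3} + v_{4}  ⟹  sig = ⟨2 | 1 1⟩
  P={2,7}:  v_{2} + v_{7} = v_{1} + v_{4} + v_{6}  ⟹  sig = ⟨2 | 1 1 1⟩
  P={1,2}:  v_{1} + v_{2} = v_{4} + 2·v_{6}  ⟹  sig = ⟨2 | 1 2⟩
  P={2,9}:  v_{2} + v_{9} = v_{4} + 2·v_{5}  ⟹  sig = ⟨2 | 1 2⟩
  P={6,7}:  v_{6} + v_{7} = 2·v_{1}  ⟹  sig = ⟨2 | 2⟩
  P={2,8}:  v_{2} + v_{8} = 2·v_{4} + 2·v_{5}  ⟹  sig = ⟨2 | 2 2⟩
  P={4,5,6}:  v_{4} + v_{5} + v_{6} = v_{2}  ⟹  sig = ⟨3 | 1⟩

Sorted signature multiset PRS(X):
[⟨2 | 0⟩, ⟨2 | 0⟩, ⟨2 | 0⟩, ⟨2 | 1⟩, ⟨2 | 1⟩, ⟨2 | 1⟩, ⟨2 | 1⟩, ⟨2 | 1⟩, ⟨2 | 1⟩, ⟨2 | 1⟩, ⟨2 | 1⟩, ⟨2 | 1⟩, ⟨2 | 1 1⟩, ⟨2 | 1 1⟩, ⟨2 | 1 1⟩, ⟨2 | 1 1⟩, ⟨2 | 1 1 1⟩, ⟨2 | 1 2⟩, ⟨2 | 1 2⟩, ⟨2 | 2⟩, ⟨2 | 2 2⟩, ⟨3 | 1⟩]


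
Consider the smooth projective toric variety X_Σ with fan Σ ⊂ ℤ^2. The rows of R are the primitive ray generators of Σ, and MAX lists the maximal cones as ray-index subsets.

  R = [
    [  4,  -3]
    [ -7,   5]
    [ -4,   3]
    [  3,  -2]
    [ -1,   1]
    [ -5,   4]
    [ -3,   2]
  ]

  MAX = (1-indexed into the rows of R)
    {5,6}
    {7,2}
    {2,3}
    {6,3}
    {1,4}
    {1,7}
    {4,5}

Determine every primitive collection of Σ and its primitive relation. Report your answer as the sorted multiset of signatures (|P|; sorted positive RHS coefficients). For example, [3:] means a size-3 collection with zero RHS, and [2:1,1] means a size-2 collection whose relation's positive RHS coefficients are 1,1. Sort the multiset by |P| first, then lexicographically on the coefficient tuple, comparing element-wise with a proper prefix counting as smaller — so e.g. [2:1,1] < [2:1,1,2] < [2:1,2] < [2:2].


Minimal non-faces — 14 found among 7 rays, 7 max cones:

  • {1,3}:  v_{1} + v_{3} = 0 — sig = [2:]
  • {4,7}:  v_{4} + v_{7} = 0 — sig = [2:]
  • {1,2}:  v_{1} + v_{2} = v_{7} — sig = [2:1]
  • {1,5}:  v_{1} + v_{5} = v_{4} — sig = [2:1]
  • {1,6}:  v_{1} + v_{6} = v_{5} — sig = [2:1]
  • {2,4}:  v_{2} + v_{4} = v_{3} — sig = [2:1]
  • {3,4}:  v_{3} + v_{4} = v_{5} — sig = [2:1]
  • {3,5}:  v_{3} + v_{5} = v_{6} — sig = [2:1]
  • {3,7}:  v_{3} + v_{7} = v_{2} — sig = [2:1]
  • {5,7}:  v_{5} + v_{7} = v_{3} — sig = [2:1]
  • {2,5}:  v_{2} + v_{5} = 2·v_{3} — sig = [2:2]
  • {4,6}:  v_{4} + v_{6} = 2·v_{5} — sig = [2:2]
  • {6,7}:  v_{6} + v_{7} = 2·v_{3} — sig = [2:2]
  • {2,6}:  v_{2} + v_{6} = 3·v_{3} — sig = [2:3]

Signatures (|P|; sorted positive RHS coefficients), sorted:
[[2:], [2:], [2:1], [2:1], [2:1], [2:1], [2:1], [2:1], [2:1], [2:1], [2:2], [2:2], [2:2], [2:3]]


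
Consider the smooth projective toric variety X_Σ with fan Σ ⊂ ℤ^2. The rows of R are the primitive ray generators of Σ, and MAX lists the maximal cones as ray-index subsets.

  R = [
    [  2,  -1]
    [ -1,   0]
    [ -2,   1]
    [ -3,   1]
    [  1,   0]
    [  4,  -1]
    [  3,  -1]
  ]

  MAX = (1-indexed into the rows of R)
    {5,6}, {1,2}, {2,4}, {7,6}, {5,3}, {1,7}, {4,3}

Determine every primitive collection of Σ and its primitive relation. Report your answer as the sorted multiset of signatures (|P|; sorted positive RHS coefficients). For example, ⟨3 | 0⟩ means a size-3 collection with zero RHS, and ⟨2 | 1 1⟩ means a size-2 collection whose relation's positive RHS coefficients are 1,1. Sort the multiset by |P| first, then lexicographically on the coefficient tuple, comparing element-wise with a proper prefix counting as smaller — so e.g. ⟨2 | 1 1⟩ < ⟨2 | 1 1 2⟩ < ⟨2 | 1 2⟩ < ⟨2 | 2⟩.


Σ has 14 primitive collections:

  P={1,3}:  v_{1} + v_{3} = 0  →  sig = ⟨2 | 0⟩
  P={2,5}:  v_{2} + v_{5} = 0  →  sig = ⟨2 | 0⟩
  P={4,7}:  v_{4} + v_{7} = 0  →  sig = ⟨2 | 0⟩
  P={1,4}:  v_{1} + v_{4} = v_{2}  →  sig = ⟨2 | 1⟩
  P={1,5}:  v_{1} + v_{5} = v_{7}  →  sig = ⟨2 | 1⟩
  P={2,3}:  v_{2} + v_{3} = v_{4}  →  sig = ⟨2 | 1⟩
  P={2,6}:  v_{2} + v_{6} = v_{7}  →  sig = ⟨2 | 1⟩
  P={2,7}:  v_{2} + v_{7} = v_{1}  →  sig = ⟨2 | 1⟩
  P={3,7}:  v_{3} + v_{7} = v_{5}  →  sig = ⟨2 | 1⟩
  P={4,5}:  v_{4} + v_{5} = v_{3}  →  sig = ⟨2 | 1⟩
  P={4,6}:  v_{4} + v_{6} = v_{5}  →  sig = ⟨2 | 1⟩
  P={5,7}:  v_{5} + v_{7} = v_{6}  →  sig = ⟨2 | 1⟩
  P={1,6}:  v_{1} + v_{6} = 2·v_{7}  →  sig = ⟨2 | 2⟩
  P={3,6}:  v_{3} + v_{6} = 2·v_{5}  →  sig = ⟨2 | 2⟩

Hence PRS(X_Σ) =
    ⟨2 | 0⟩
    ⟨2 | 0⟩
    ⟨2 | 0⟩
    ⟨2 | 1⟩
    ⟨2 | 1⟩
    ⟨2 | 1⟩
    ⟨2 | 1⟩
    ⟨2 | 1⟩
    ⟨2 | 1⟩
    ⟨2 | 1⟩
    ⟨2 | 1⟩
    ⟨2 | 1⟩
    ⟨2 | 2⟩
    ⟨2 | 2⟩


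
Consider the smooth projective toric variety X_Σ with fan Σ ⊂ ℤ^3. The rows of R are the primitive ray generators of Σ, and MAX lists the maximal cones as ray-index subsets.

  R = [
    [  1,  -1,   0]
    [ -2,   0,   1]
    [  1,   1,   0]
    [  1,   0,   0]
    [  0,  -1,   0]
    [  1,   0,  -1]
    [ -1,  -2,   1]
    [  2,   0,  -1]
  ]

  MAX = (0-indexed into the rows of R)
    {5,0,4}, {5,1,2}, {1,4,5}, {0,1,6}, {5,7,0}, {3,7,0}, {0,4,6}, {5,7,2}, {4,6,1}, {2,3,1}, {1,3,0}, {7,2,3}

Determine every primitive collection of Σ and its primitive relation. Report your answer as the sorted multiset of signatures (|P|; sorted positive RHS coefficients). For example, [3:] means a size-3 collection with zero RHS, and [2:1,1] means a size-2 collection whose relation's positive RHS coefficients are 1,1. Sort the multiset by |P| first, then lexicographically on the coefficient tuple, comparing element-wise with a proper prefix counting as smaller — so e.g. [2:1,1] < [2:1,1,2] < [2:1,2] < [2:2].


Δ(Σ) — 8 vertices, 12 min non-faces:

  P = {1,7}:  v_{1} + v_{7} = 0 — sig = [2:]
  P = {2,4}:  v_{2} + v_{4} = v_{3} — sig = [2:1]
  P = {3,4}:  v_{3} + v_{4} = v_{0} — sig = [2:1]
  P = {3,5}:  v_{3} + v_{5} = v_{7} — sig = [2:1]
  P = {4,7}:  v_{4} + v_{7} = v_{0} + v_{5} — sig = [2:1,1]
  P = {6,7}:  v_{6} + v_{7} = v_{0} + v_{4} — sig = [2:1,1]
  P = {2,6}:  v_{2} + v_{6} = v_{0} + v_{1} + v_{3} — sig = [2:1,1,1]
  P = {3,6}:  v_{3} + v_{6} = 2·v_{0} + v_{1} — sig = [2:1,2]
  P = {0,2}:  v_{0} + v_{2} = 2·v_{3} — sig = [2:2]
  P = {5,6}:  v_{5} + v_{6} = 2·v_{4} — sig = [2:2]
  P = {0,1,4}:  v_{0} + v_{1} + v_{4} = v_{6} — sig = [3:1]
  P = {0,1,5}:  v_{0} + v_{1} + v_{5} = v_{4} — sig = [3:1]

Sorted signature multiset PRS(X):
[[2:], [2:1], [2:1], [2:1], [2:1,1], [2:1,1], [2:1,1,1], [2:1,2], [2:2], [2:2], [3:1], [3:1]]


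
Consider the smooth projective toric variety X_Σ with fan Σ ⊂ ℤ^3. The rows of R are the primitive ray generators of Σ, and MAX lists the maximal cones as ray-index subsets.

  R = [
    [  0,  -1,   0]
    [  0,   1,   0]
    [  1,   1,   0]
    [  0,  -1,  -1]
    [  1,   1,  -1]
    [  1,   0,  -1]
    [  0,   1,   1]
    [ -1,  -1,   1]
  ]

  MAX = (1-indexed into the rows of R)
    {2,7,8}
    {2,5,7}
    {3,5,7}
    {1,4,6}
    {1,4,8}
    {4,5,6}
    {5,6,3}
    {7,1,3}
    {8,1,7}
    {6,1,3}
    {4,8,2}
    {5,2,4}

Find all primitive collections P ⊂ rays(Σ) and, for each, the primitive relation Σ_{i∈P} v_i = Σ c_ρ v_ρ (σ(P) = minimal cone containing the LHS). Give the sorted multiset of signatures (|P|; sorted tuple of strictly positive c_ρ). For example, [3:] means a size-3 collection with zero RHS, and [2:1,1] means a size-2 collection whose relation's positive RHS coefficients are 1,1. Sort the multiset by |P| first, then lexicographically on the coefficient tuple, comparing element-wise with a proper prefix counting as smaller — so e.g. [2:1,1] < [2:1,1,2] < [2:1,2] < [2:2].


Primitive collections (10):

  P={1,2}:  v_{1} + v_{2} = 0 — sig = [2:]
  P={4,7}:  v_{4} + v_{7} = 0 — sig = [2:]
  P={5,8}:  v_{5} + v_{8} = 0 — sig = [2:]
  P={1,5}:  v_{1} + v_{5} = v_{6} — sig = [2:1]
  P={2,6}:  v_{2} + v_{6} = v_{5} — sig = [2:1]
  P={3,4}:  v_{3} + v_{4} = v_{6} — sig = [2:1]
  P={6,7}:  v_{6} + v_{7} = v_{3} — sig = [2:1]
  P={6,8}:  v_{6} + v_{8} = v_{1} — sig = [2:1]
  P={2,3}:  v_{2} + v_{3} = v_{5} + v_{7} — sig = [2:1,1]
  P={3,8}:  v_{3} + v_{8} = v_{1} + v_{7} — sig = [2:1,1]

Hence PRS(X_Σ) =
{ [2:] ×3,  [2:1] ×5,  [2:1,1] ×2 }


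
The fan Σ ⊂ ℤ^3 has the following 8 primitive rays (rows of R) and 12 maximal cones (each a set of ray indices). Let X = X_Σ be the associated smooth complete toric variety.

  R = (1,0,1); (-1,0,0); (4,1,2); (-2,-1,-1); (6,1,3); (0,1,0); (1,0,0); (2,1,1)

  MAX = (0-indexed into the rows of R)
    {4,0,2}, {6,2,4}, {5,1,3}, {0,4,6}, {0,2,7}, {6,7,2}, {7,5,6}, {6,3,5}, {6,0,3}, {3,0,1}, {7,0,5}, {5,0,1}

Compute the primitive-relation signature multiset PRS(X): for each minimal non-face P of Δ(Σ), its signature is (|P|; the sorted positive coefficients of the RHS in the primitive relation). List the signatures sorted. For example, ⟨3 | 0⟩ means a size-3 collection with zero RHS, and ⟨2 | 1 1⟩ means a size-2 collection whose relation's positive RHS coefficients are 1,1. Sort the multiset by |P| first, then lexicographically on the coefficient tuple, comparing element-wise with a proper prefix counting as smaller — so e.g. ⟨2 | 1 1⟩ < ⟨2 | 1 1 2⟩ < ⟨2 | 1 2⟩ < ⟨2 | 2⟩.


The 14 primitive collections of Σ (r=8, n=3):

  {1,6}:  v_{1} + v_{6} = 0  so sig = ⟨2 | 0⟩
  {3,7}:  v_{3} + v_{7} = 0  so sig = ⟨2 | 0⟩
  {1,2}:  v_{1} + v_{2} = v_{0} + v_{7}  so sig = ⟨2 | 1 1⟩
  {1,4}:  v_{1} + v_{4} = v_{0} + v_{2}  so sig = ⟨2 | 1 1⟩
  {1,7}:  v_{1} + v_{7} = v_{0} + v_{5}  so sig = ⟨2 | 1 1⟩
  {2,3}:  v_{2} + v_{3} = v_{0} + v_{6}  so sig = ⟨2 | 1 1⟩
  {4,5}:  v_{4} + v_{5} = v_{2} + v_{7}  so sig = ⟨2 | 1 1⟩
  {2,5}:  v_{2} + v_{5} = 2·v_{7}  so sig = ⟨2 | 2⟩
  {4,7}:  v_{4} + v_{7} = 2·v_{2}  so sig = ⟨2 | 2⟩
  {3,4}:  v_{3} + v_{4} = 2·v_{0} + 2·v_{6}  so sig = ⟨2 | 2 2⟩
  {0,2,6}:  v_{0} + v_{2} + v_{6} = v_{4}  so sig = ⟨3 | 1⟩
  {0,3,5}:  v_{0} + v_{3} + v_{5} = v_{1}  so sig = ⟨3 | 1⟩
  {0,5,6}:  v_{0} + v_{5} + v_{6} = v_{7}  so sig = ⟨3 | 1⟩
  {0,6,7}:  v_{0} + v_{6} + v_{7} = v_{2}  so sig = ⟨3 | 1⟩

Hence PRS(X_Σ) =
[⟨2 | 0⟩, ⟨2 | 0⟩, ⟨2 | 1 1⟩, ⟨2 | 1 1⟩, ⟨2 | 1 1⟩, ⟨2 | 1 1⟩, ⟨2 | 1 1⟩, ⟨2 | 2⟩, ⟨2 | 2⟩, ⟨2 | 2 2⟩, ⟨3 | 1⟩, ⟨3 | 1⟩, ⟨3 | 1⟩, ⟨3 | 1⟩]


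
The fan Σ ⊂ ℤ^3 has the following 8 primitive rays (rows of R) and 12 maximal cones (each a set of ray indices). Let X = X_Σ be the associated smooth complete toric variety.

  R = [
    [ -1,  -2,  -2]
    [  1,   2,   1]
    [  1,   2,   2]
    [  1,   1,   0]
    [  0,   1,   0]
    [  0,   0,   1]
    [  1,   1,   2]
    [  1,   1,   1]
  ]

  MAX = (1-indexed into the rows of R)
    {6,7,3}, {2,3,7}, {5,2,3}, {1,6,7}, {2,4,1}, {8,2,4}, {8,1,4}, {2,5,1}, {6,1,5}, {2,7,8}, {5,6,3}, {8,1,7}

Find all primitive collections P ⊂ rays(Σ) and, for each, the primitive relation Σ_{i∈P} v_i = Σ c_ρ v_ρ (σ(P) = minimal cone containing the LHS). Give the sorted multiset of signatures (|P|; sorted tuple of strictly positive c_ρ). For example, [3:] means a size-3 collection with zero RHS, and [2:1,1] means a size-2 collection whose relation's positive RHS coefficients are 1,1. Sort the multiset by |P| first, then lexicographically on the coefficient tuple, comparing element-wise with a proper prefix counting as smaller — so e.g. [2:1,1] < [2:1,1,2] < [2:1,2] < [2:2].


Primitive collections (12):

  P={1,3}:  v_{1} + v_{3} = 0 — sig = [2:]
  P={2,6}:  v_{2} + v_{6} = v_{3} — sig = [2:1]
  P={4,6}:  v_{4} + v_{6} = v_{8} — sig = [2:1]
  P={5,7}:  v_{5} + v_{7} = v_{3} — sig = [2:1]
  P={5,8}:  v_{5} + v_{8} = v_{2} — sig = [2:1]
  P={6,8}:  v_{6} + v_{8} = v_{7} — sig = [2:1]
  P={3,4}:  v_{3} + v_{4} = v_{2} + v_{8} — sig = [2:1,1]
  P={3,8}:  v_{3} + v_{8} = v_{2} + v_{7} — sig = [2:1,1]
  P={4,5}:  v_{4} + v_{5} = v_{1} + 2·v_{2} — sig = [2:1,2]
  P={4,7}:  v_{4} + v_{7} = 2·v_{8} — sig = [2:2]
  P={1,2,7}:  v_{1} + v_{2} + v_{7} = v_{8} — sig = [3:1]
  P={1,2,8}:  v_{1} + v_{2} + v_{8} = v_{4} — sig = [3:1]

Hence PRS(X_Σ) =
{ [2:],  [2:1] ×5,  [2:1,1] ×2,  [2:1,2],  [2:2],  [3:1] ×2 }


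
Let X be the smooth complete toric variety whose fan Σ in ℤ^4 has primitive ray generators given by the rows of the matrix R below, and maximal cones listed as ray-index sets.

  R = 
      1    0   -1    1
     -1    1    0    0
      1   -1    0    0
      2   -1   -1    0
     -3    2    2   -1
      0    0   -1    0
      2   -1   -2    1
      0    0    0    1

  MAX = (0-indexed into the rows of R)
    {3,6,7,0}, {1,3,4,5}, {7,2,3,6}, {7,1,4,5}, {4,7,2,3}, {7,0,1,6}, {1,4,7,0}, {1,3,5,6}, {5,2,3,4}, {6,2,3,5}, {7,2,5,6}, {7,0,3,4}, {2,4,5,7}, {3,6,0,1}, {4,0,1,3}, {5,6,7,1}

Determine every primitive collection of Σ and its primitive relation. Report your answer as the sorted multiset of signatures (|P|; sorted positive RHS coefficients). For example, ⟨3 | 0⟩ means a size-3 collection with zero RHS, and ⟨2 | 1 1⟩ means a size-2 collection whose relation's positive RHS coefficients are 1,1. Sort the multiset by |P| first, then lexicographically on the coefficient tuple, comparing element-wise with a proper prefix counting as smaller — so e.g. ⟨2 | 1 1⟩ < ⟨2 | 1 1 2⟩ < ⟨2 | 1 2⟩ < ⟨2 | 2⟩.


Primitive collections (6):

  P={1,2}:  v_{1} + v_{2} = 0 ; sig = ⟨2 | 0⟩
  P={4,6}:  v_{4} + v_{6} = v_{1} ; sig = ⟨2 | 1⟩
  P={0,2}:  v_{0} + v_{2} = v_{3} + v_{7} ; sig = ⟨2 | 1 1⟩
  P={0,5}:  v_{0} + v_{5} = v_{1} + v_{6} ; sig = ⟨2 | 1 1⟩
  P={1,3,7}:  v_{1} + v_{3} + v_{7} = v_{0} ; sig = ⟨3 | 1⟩
  P={3,5,7}:  v_{3} + v_{5} + v_{7} = v_{6} ; sig = ⟨3 | 1⟩

Hence PRS(X_Σ) =
{ ⟨2 | 0⟩,  ⟨2 | 1⟩,  ⟨2 | 1 1⟩ ×2,  ⟨3 | 1⟩ ×2 }


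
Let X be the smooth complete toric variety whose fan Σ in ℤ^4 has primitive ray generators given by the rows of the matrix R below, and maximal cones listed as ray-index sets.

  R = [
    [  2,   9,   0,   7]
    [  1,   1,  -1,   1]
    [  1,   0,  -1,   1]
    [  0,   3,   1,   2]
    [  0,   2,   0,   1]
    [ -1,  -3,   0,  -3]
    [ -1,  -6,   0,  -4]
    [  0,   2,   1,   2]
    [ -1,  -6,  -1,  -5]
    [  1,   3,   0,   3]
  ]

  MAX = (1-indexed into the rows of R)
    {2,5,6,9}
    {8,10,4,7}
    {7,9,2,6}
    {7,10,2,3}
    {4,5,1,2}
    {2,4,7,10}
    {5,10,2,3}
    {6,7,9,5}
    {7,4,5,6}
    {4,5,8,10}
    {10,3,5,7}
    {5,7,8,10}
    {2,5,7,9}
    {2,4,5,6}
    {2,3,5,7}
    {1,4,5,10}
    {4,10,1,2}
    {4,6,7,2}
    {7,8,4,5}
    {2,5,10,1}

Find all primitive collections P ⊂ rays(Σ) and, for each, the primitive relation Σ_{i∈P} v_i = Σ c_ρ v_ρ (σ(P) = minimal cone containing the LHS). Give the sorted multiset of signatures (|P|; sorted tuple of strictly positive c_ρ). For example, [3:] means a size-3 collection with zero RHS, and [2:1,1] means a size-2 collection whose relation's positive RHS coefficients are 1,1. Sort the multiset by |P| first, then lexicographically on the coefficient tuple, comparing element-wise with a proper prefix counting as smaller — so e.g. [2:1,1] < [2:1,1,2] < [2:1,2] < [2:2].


Primitive collections (20):

  {6,10}:  v_{6} + v_{10} = 0  ⇒ sig = [2:]
  {1,7}:  v_{1} + v_{7} = v_{10}  ⇒ sig = [2:1]
  {2,8}:  v_{2} + v_{8} = v_{10}  ⇒ sig = [2:1]
  {3,4}:  v_{3} + v_{4} = v_{10}  ⇒ sig = [2:1]
  {4,9}:  v_{4} + v_{9} = v_{6}  ⇒ sig = [2:1]
  {1,9}:  v_{1} + v_{9} = v_{2} + v_{5}  ⇒ sig = [2:1,1]
  {8,9}:  v_{8} + v_{9} = v_{5} + v_{7}  ⇒ sig = [2:1,1]
  {1,6}:  v_{1} + v_{6} = v_{2} + v_{4} + v_{5}  ⇒ sig = [2:1,1,1]
  {3,6}:  v_{3} + v_{6} = v_{2} + v_{5} + v_{7}  ⇒ sig = [2:1,1,1]
  {6,8}:  v_{6} + v_{8} = v_{4} + v_{5} + v_{7}  ⇒ sig = [2:1,1,1]
  {9,10}:  v_{9} + v_{10} = v_{2} + v_{5} + v_{7}  ⇒ sig = [2:1,1,1]
  {1,3}:  v_{1} + v_{3} = v_{2} + v_{5} + 2·v_{10}  ⇒ sig = [2:1,1,2]
  {1,8}:  v_{1} + v_{8} = v_{4} + v_{5} + 2·v_{10}  ⇒ sig = [2:1,1,2]
  {3,8}:  v_{3} + v_{8} = v_{5} + v_{7} + 2·v_{10}  ⇒ sig = [2:1,1,2]
  {3,9}:  v_{3} + v_{9} = 2·v_{2} + 2·v_{5} + 2·v_{7}  ⇒ sig = [2:2,2,2]
  {2,4,5,7}:  v_{2} + v_{4} + v_{5} + v_{7} = 0  ⇒ sig = [4:]
  {2,4,5,10}:  v_{2} + v_{4} + v_{5} + v_{10} = v_{1}  ⇒ sig = [4:1]
  {2,5,6,7}:  v_{2} + v_{5} + v_{6} + v_{7} = v_{9}  ⇒ sig = [4:1]
  {2,5,7,10}:  v_{2} + v_{5} + v_{7} + v_{10} = v_{3}  ⇒ sig = [4:1]
  {4,5,7,10}:  v_{4} + v_{5} + v_{7} + v_{10} = v_{8}  ⇒ sig = [4:1]

so the primitive-relation signature multiset is
    |P|=2: 15 collections, coeffs (), (1), (1), (1), (1), (1,1), (1,1), (1,1,1), (1,1,1), (1,1,1), (1,1,1), (1,1,2), (1,1,2), (1,1,2), (2,2,2)
    |P|=4: 5 collections, coeffs (), (1), (1), (1), (1)


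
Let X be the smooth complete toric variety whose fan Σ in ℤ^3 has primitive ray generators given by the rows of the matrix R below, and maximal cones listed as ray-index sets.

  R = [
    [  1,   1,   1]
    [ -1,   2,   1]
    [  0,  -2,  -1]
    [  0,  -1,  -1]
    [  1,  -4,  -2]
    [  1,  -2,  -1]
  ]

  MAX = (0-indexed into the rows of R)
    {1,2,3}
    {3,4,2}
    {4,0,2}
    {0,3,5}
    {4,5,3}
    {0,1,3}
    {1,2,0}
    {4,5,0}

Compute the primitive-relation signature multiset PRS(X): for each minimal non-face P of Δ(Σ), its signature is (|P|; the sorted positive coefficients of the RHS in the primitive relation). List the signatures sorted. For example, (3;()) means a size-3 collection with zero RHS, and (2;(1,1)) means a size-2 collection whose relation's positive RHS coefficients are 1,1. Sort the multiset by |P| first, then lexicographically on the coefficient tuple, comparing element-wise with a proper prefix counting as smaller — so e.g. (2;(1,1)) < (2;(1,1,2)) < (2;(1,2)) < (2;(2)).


5 minimal non-faces of Δ(Σ) (on 6 rays):

  {1,5}:  v_{1} + v_{5} = 0  so sig = (2;())
  {1,4}:  v_{1} + v_{4} = v_{2}  so sig = (2;(1))
  {2,5}:  v_{2} + v_{5} = v_{4}  so sig = (2;(1))
  {0,2,3}:  v_{0} + v_{2} + v_{3} = v_{5}  so sig = (3;(1))
  {0,3,4}:  v_{0} + v_{3} + v_{4} = 2·v_{5}  so sig = (3;(2))

so the primitive-relation signature multiset is
    (2;())
    (2;(1))
    (2;(1))
    (3;(1))
    (3;(2))


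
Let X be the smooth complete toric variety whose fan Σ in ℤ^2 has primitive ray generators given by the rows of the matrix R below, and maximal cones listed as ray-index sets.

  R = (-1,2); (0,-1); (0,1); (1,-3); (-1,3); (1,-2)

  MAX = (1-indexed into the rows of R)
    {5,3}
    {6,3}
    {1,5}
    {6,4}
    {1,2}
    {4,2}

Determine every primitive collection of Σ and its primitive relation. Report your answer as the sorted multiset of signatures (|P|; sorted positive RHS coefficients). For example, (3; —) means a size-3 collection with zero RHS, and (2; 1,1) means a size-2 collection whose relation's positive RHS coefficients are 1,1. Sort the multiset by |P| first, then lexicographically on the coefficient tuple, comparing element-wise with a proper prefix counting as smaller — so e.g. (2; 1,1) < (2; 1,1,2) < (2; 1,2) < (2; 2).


|primitive collections| = 9. Relations:

  {1,6}:  v_{1} + v_{6} = 0 — sig = (2; —)
  {2,3}:  v_{2} + v_{3} = 0 — sig = (2; —)
  {4,5}:  v_{4} + v_{5} = 0 — sig = (2; —)
  {1,3}:  v_{1} + v_{3} = v_{5} — sig = (2; 1)
  {1,4}:  v_{1} + v_{4} = v_{2} — sig = (2; 1)
  {2,5}:  v_{2} + v_{5} = v_{1} — sig = (2; 1)
  {2,6}:  v_{2} + v_{6} = v_{4} — sig = (2; 1)
  {3,4}:  v_{3} + v_{4} = v_{6} — sig = (2; 1)
  {5,6}:  v_{5} + v_{6} = v_{3} — sig = (2; 1)

Sorted signature multiset PRS(X):
[(2; —), (2; —), (2; —), (2; 1), (2; 1), (2; 1), (2; 1), (2; 1), (2; 1)]


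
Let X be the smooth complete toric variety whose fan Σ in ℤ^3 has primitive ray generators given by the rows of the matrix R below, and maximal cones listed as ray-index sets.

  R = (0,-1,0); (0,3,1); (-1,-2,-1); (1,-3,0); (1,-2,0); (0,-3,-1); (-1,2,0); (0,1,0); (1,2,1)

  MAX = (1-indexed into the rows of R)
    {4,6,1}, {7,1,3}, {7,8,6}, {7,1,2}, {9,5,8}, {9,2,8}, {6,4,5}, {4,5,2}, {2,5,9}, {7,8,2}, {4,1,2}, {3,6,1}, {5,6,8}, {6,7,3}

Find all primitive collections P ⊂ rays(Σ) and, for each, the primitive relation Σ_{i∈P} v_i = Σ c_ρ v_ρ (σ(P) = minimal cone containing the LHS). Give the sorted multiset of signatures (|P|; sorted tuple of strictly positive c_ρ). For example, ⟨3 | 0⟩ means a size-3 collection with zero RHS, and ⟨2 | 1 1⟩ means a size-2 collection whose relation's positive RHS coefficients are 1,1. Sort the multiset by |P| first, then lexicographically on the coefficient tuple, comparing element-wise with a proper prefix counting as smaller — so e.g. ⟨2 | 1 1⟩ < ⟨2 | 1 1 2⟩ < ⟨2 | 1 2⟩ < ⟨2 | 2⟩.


The 17 primitive collections of Σ (r=9, n=3):

  P = {1,8}:  v_{1} + v_{8} = 0 — sig = ⟨2 | 0⟩
  P = {2,6}:  v_{2} + v_{6} = 0 — sig = ⟨2 | 0⟩
  P = {3,9}:  v_{3} + v_{9} = 0 — sig = ⟨2 | 0⟩
  P = {5,7}:  v_{5} + v_{7} = 0 — sig = ⟨2 | 0⟩
  P = {1,5}:  v_{1} + v_{5} = v_{4} — sig = ⟨2 | 1⟩
  P = {4,7}:  v_{4} + v_{7} = v_{1} — sig = ⟨2 | 1⟩
  P = {4,8}:  v_{4} + v_{8} = v_{5} — sig = ⟨2 | 1⟩
  P = {1,9}:  v_{1} + v_{9} = v_{2} + v_{5} — sig = ⟨2 | 1 1⟩
  P = {2,3}:  v_{2} + v_{3} = v_{1} + v_{7} — sig = ⟨2 | 1 1⟩
  P = {3,5}:  v_{3} + v_{5} = v_{1} + v_{6} — sig = ⟨2 | 1 1⟩
  P = {3,8}:  v_{3} + v_{8} = v_{6} + v_{7} — sig = ⟨2 | 1 1⟩
  P = {6,9}:  v_{6} + v_{9} = v_{5} + v_{8} — sig = ⟨2 | 1 1⟩
  P = {7,9}:  v_{7} + v_{9} = v_{2} + v_{8} — sig = ⟨2 | 1 1⟩
  P = {3,4}:  v_{3} + v_{4} = 2·v_{1} + v_{6} — sig = ⟨2 | 1 2⟩
  P = {4,9}:  v_{4} + v_{9} = v_{2} + 2·v_{5} — sig = ⟨2 | 1 2⟩
  P = {1,6,7}:  v_{1} + v_{6} + v_{7} = v_{3} — sig = ⟨3 | 1⟩
  P = {2,5,8}:  v_{2} + v_{5} + v_{8} = v_{9} — sig = ⟨3 | 1⟩

Signatures (|P|; sorted positive RHS coefficients), sorted:
{ ⟨2 | 0⟩ ×4,  ⟨2 | 1⟩ ×3,  ⟨2 | 1 1⟩ ×6,  ⟨2 | 1 2⟩ ×2,  ⟨3 | 1⟩ ×2 }


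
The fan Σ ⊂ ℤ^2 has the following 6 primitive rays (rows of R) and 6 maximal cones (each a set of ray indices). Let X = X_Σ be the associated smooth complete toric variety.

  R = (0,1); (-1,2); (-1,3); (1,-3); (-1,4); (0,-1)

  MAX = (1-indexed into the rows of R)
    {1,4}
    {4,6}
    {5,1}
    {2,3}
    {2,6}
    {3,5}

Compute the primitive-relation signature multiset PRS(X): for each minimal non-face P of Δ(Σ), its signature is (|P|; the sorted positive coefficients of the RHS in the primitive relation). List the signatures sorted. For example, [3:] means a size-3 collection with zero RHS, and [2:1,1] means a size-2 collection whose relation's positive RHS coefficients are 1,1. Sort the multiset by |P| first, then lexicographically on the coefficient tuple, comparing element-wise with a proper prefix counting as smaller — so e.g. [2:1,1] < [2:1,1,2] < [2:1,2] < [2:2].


|primitive collections| = 9. Relations:

  P={1,6}:  v_{1} + v_{6} = 0  ⟹  sig = [2:]
  P={3,4}:  v_{3} + v_{4} = 0  ⟹  sig = [2:]
  P={1,2}:  v_{1} + v_{2} = v_{3}  ⟹  sig = [2:1]
  P={1,3}:  v_{1} + v_{3} = v_{5}  ⟹  sig = [2:1]
  P={2,4}:  v_{2} + v_{4} = v_{6}  ⟹  sig = [2:1]
  P={3,6}:  v_{3} + v_{6} = v_{2}  ⟹  sig = [2:1]
  P={4,5}:  v_{4} + v_{5} = v_{1}  ⟹  sig = [2:1]
  P={5,6}:  v_{5} + v_{6} = v_{3}  ⟹  sig = [2:1]
  P={2,5}:  v_{2} + v_{5} = 2·v_{3}  ⟹  sig = [2:2]

Signatures (|P|; sorted positive RHS coefficients), sorted:
    [2:]
    [2:]
    [2:1]
    [2:1]
    [2:1]
    [2:1]
    [2:1]
    [2:1]
    [2:2]


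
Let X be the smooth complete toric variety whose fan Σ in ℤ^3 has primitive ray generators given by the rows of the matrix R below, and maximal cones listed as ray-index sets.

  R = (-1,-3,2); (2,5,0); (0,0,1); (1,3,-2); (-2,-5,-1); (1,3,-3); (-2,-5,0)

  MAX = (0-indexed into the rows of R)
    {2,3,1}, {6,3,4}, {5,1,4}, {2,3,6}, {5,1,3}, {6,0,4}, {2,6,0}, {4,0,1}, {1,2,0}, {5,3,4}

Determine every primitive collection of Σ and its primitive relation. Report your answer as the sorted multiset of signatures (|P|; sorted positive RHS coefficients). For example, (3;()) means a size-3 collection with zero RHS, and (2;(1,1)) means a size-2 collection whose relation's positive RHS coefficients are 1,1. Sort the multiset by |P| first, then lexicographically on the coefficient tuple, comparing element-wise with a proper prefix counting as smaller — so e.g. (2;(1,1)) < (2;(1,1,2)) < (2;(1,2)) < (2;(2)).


Δ(Σ) — 7 vertices, 7 min non-faces:

  {0,3}:  v_{0} + v_{3} = 0  →  sig = (2;())
  {1,6}:  v_{1} + v_{6} = 0  →  sig = (2;())
  {2,4}:  v_{2} + v_{4} = v_{6}  →  sig = (2;(1))
  {2,5}:  v_{2} + v_{5} = v_{3}  →  sig = (2;(1))
  {0,5}:  v_{0} + v_{5} = v_{1} + v_{4}  →  sig = (2;(1,1))
  {5,6}:  v_{5} + v_{6} = v_{3} + v_{4}  →  sig = (2;(1,1))
  {1,3,4}:  v_{1} + v_{3} + v_{4} = v_{5}  →  sig = (3;(1))

Signatures (|P|; sorted positive RHS coefficients), sorted:
[(2;()), (2;()), (2;(1)), (2;(1)), (2;(1,1)), (2;(1,1)), (3;(1))]


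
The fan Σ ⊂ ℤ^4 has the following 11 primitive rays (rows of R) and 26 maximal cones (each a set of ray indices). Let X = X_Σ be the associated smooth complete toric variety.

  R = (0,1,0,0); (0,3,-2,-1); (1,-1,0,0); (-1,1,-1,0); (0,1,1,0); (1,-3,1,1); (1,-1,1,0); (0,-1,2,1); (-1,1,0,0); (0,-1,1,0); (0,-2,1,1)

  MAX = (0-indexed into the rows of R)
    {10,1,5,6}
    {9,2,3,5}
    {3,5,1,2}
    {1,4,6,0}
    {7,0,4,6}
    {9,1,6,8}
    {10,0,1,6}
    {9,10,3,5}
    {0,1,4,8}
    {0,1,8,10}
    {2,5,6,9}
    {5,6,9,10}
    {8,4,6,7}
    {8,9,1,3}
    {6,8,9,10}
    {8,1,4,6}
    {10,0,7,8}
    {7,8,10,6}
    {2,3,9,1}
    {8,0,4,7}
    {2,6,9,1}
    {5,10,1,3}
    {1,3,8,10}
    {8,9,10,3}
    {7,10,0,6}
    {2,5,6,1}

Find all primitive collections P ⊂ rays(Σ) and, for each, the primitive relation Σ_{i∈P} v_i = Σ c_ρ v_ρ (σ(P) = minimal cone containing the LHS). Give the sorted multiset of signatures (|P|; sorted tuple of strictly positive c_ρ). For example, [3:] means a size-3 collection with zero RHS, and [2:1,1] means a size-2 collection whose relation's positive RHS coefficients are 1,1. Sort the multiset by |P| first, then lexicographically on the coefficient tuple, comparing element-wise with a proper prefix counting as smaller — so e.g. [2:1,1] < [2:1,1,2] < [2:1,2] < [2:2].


22 minimal non-faces of Δ(Σ) (on 11 rays):

  • {2,8}:  v_{2} + v_{8} = 0  ⇒ sig = [2:]
  • {3,6}:  v_{3} + v_{6} = 0  ⇒ sig = [2:]
  • {2,10}:  v_{2} + v_{10} = v_{5}  ⇒ sig = [2:1]
  • {4,10}:  v_{4} + v_{10} = v_{7}  ⇒ sig = [2:1]
  • {5,8}:  v_{5} + v_{8} = v_{10}  ⇒ sig = [2:1]
  • {0,9}:  v_{0} + v_{9} = v_{6} + v_{8}  ⇒ sig = [2:1,1]
  • {2,4}:  v_{2} + v_{4} = v_{0} + v_{6}  ⇒ sig = [2:1,1]
  • {3,4}:  v_{3} + v_{4} = v_{0} + v_{8}  ⇒ sig = [2:1,1]
  • {0,2}:  v_{0} + v_{2} = v_{1} + v_{6} + v_{10}  ⇒ sig = [2:1,1,1]
  • {0,3}:  v_{0} + v_{3} = v_{1} + v_{8} + v_{10}  ⇒ sig = [2:1,1,1]
  • {2,7}:  v_{2} + v_{7} = v_{0} + v_{6} + v_{10}  ⇒ sig = [2:1,1,1]
  • {3,7}:  v_{3} + v_{7} = v_{0} + v_{8} + v_{10}  ⇒ sig = [2:1,1,1]
  • {4,5}:  v_{4} + v_{5} = v_{0} + v_{6} + v_{10}  ⇒ sig = [2:1,1,1]
  • {0,5}:  v_{0} + v_{5} = v_{1} + v_{6} + 2·v_{10}  ⇒ sig = [2:1,1,2]
  • {5,7}:  v_{5} + v_{7} = v_{0} + v_{6} + 2·v_{10}  ⇒ sig = [2:1,1,2]
  • {7,9}:  v_{7} + v_{9} = 2·v_{6} + 2·v_{8} + v_{10}  ⇒ sig = [2:1,2,2]
  • {1,7}:  v_{1} + v_{7} = 2·v_{0}  ⇒ sig = [2:2]
  • {4,9}:  v_{4} + v_{9} = 2·v_{6} + 2·v_{8}  ⇒ sig = [2:2,2]
  • {1,9,10}:  v_{1} + v_{9} + v_{10} = 0  ⇒ sig = [3:]
  • {0,6,8}:  v_{0} + v_{6} + v_{8} = v_{4}  ⇒ sig = [3:1]
  • {1,5,9}:  v_{1} + v_{5} + v_{9} = v_{2}  ⇒ sig = [3:1]
  • {1,6,8,10}:  v_{1} + v_{6} + v_{8} + v_{10} = v_{0}  ⇒ sig = [4:1]

so the primitive-relation signature multiset is
    [2:]
    [2:]
    [2:1]
    [2:1]
    [2:1]
    [2:1,1]
    [2:1,1]
    [2:1,1]
    [2:1,1,1]
    [2:1,1,1]
    [2:1,1,1]
    [2:1,1,1]
    [2:1,1,1]
    [2:1,1,2]
    [2:1,1,2]
    [2:1,2,2]
    [2:2]
    [2:2,2]
    [3:]
    [3:1]
    [3:1]
    [4:1]


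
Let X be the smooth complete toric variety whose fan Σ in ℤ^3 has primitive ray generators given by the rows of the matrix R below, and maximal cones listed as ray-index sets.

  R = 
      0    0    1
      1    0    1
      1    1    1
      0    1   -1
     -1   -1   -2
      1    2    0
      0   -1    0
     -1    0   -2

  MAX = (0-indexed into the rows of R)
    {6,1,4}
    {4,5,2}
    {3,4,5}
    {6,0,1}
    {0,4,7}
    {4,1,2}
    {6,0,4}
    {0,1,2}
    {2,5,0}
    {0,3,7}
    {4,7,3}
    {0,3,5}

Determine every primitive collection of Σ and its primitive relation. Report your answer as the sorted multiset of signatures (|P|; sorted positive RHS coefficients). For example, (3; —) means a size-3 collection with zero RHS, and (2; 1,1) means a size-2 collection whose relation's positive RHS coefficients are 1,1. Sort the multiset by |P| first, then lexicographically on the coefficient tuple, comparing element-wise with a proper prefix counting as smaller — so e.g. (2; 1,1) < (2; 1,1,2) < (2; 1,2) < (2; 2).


14 collections generate NE(X_Σ); each relation:

  P={2,3}:  v_{2} + v_{3} = v_{5}  ⟹  sig = (2; 1)
  P={2,6}:  v_{2} + v_{6} = v_{1}  ⟹  sig = (2; 1)
  P={2,7}:  v_{2} + v_{7} = v_{3}  ⟹  sig = (2; 1)
  P={6,7}:  v_{6} + v_{7} = v_{4}  ⟹  sig = (2; 1)
  P={1,7}:  v_{1} + v_{7} = v_{2} + v_{4}  ⟹  sig = (2; 1,1)
  P={3,6}:  v_{3} + v_{6} = v_{2} + v_{4}  ⟹  sig = (2; 1,1)
  P={1,3}:  v_{1} + v_{3} = 2·v_{2} + v_{4}  ⟹  sig = (2; 1,2)
  P={5,6}:  v_{5} + v_{6} = 2·v_{2} + v_{4}  ⟹  sig = (2; 1,2)
  P={1,5}:  v_{1} + v_{5} = 3·v_{2} + v_{4}  ⟹  sig = (2; 1,3)
  P={5,7}:  v_{5} + v_{7} = 2·v_{3}  ⟹  sig = (2; 2)
  P={0,2,4}:  v_{0} + v_{2} + v_{4} = 0  ⟹  sig = (3; —)
  P={0,1,4}:  v_{0} + v_{1} + v_{4} = v_{6}  ⟹  sig = (3; 1)
  P={0,3,4}:  v_{0} + v_{3} + v_{4} = v_{7}  ⟹  sig = (3; 1)
  P={0,4,5}:  v_{0} + v_{4} + v_{5} = v_{3}  ⟹  sig = (3; 1)

Signatures (|P|; sorted positive RHS coefficients), sorted:
[(2; 1), (2; 1), (2; 1), (2; 1), (2; 1,1), (2; 1,1), (2; 1,2), (2; 1,2), (2; 1,3), (2; 2), (3; —), (3; 1), (3; 1), (3; 1)]


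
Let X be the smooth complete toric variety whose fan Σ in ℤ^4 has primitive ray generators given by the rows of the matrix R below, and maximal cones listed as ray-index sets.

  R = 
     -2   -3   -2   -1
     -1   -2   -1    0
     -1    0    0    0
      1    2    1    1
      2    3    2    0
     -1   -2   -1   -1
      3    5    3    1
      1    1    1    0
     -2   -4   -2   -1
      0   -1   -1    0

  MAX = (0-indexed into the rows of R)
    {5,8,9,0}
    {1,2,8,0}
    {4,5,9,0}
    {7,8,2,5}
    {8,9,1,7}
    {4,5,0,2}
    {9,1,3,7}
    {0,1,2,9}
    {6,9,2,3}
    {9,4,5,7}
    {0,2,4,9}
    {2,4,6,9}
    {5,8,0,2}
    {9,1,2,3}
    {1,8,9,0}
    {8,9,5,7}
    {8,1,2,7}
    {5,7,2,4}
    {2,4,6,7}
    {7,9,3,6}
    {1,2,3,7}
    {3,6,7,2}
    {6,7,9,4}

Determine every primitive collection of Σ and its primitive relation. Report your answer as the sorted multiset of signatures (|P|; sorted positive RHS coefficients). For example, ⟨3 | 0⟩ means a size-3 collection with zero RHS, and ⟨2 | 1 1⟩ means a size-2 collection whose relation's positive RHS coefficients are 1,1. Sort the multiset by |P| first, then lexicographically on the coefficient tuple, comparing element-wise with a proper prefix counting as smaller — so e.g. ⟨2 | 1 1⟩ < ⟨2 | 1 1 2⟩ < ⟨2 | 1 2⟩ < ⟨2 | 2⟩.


15 collections generate NE(X_Σ); each relation:

  • {3,5}:  v_{3} + v_{5} = 0  ⟹  sig = ⟨2 | 0⟩
  • {0,7}:  v_{0} + v_{7} = v_{5}  ⟹  sig = ⟨2 | 1⟩
  • {1,4}:  v_{1} + v_{4} = v_{7}  ⟹  sig = ⟨2 | 1⟩
  • {1,5}:  v_{1} + v_{5} = v_{8}  ⟹  sig = ⟨2 | 1⟩
  • {3,4}:  v_{3} + v_{4} = v_{6}  ⟹  sig = ⟨2 | 1⟩
  • {3,8}:  v_{3} + v_{8} = v_{1}  ⟹  sig = ⟨2 | 1⟩
  • {5,6}:  v_{5} + v_{6} = v_{4}  ⟹  sig = ⟨2 | 1⟩
  • {6,8}:  v_{6} + v_{8} = v_{7}  ⟹  sig = ⟨2 | 1⟩
  • {0,3}:  v_{0} + v_{3} = v_{2} + v_{9}  ⟹  sig = ⟨2 | 1 1⟩
  • {1,6}:  v_{1} + v_{6} = v_{3} + v_{7}  ⟹  sig = ⟨2 | 1 1⟩
  • {4,8}:  v_{4} + v_{8} = v_{5} + v_{7}  ⟹  sig = ⟨2 | 1 1⟩
  • {0,6}:  v_{0} + v_{6} = v_{2} + v_{4} + v_{9}  ⟹  sig = ⟨2 | 1 1 1⟩
  • {2,7,9}:  v_{2} + v_{7} + v_{9} = 0  ⟹  sig = ⟨3 | 0⟩
  • {2,5,9}:  v_{2} + v_{5} + v_{9} = v_{0}  ⟹  sig = ⟨3 | 1⟩
  • {2,8,9}:  v_{2} + v_{8} + v_{9} = v_{0} + v_{1}  ⟹  sig = ⟨3 | 1 1⟩

so the primitive-relation signature multiset is
    |P|=2: 12 collections, coeffs (), (1), (1), (1), (1), (1), (1), (1), (1,1), (1,1), (1,1), (1,1,1)
    |P|=3: 3 collections, coeffs (), (1), (1,1)


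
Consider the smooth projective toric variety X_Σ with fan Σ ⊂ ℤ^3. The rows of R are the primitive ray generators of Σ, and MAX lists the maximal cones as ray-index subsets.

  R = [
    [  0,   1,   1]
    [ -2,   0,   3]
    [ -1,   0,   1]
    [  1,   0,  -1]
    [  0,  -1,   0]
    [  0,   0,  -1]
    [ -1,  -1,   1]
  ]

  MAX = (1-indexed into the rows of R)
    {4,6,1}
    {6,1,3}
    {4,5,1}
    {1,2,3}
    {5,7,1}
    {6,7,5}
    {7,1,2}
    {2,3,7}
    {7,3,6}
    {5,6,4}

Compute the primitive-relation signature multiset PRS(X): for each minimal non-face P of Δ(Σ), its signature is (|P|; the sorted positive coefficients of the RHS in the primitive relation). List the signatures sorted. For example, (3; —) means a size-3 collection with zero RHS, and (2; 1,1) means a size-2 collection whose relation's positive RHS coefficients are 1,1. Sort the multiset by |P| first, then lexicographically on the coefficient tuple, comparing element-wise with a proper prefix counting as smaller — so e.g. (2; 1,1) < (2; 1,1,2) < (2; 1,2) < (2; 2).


Primitive collections (9):

  P={3,4}:  v_{3} + v_{4} = 0 ; sig = (2; —)
  P={3,5}:  v_{3} + v_{5} = v_{7} ; sig = (2; 1)
  P={4,7}:  v_{4} + v_{7} = v_{5} ; sig = (2; 1)
  P={2,4}:  v_{2} + v_{4} = v_{1} + v_{7} ; sig = (2; 1,1)
  P={2,5}:  v_{2} + v_{5} = v_{1} + 2·v_{7} ; sig = (2; 1,2)
  P={2,6}:  v_{2} + v_{6} = 2·v_{3} ; sig = (2; 2)
  P={1,5,6}:  v_{1} + v_{5} + v_{6} = 0 ; sig = (3; —)
  P={1,3,7}:  v_{1} + v_{3} + v_{7} = v_{2} ; sig = (3; 1)
  P={1,6,7}:  v_{1} + v_{6} + v_{7} = v_{3} ; sig = (3; 1)

Signatures (|P|; sorted positive RHS coefficients), sorted:
{ (2; —),  (2; 1) ×2,  (2; 1,1),  (2; 1,2),  (2; 2),  (3; —),  (3; 1) ×2 }


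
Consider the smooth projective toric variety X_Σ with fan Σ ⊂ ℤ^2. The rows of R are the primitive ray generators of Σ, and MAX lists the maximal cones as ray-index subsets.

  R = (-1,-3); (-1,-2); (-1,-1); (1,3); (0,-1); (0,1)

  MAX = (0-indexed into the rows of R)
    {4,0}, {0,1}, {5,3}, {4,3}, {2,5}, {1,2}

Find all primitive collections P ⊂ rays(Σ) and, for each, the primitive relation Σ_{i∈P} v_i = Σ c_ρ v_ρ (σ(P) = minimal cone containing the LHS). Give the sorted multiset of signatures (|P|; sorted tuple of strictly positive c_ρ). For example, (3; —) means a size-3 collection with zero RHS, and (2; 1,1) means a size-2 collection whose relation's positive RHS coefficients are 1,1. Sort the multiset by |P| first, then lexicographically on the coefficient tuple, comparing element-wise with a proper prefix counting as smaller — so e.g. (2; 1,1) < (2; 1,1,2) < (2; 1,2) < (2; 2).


Primitive collections (9):

  P={0,3}:  v_{0} + v_{3} = 0  ⟹  sig = (2; —)
  P={4,5}:  v_{4} + v_{5} = 0  ⟹  sig = (2; —)
  P={0,5}:  v_{0} + v_{5} = v_{1}  ⟹  sig = (2; 1)
  P={1,3}:  v_{1} + v_{3} = v_{5}  ⟹  sig = (2; 1)
  P={1,4}:  v_{1} + v_{4} = v_{0}  ⟹  sig = (2; 1)
  P={1,5}:  v_{1} + v_{5} = v_{2}  ⟹  sig = (2; 1)
  P={2,4}:  v_{2} + v_{4} = v_{1}  ⟹  sig = (2; 1)
  P={0,2}:  v_{0} + v_{2} = 2·v_{1}  ⟹  sig = (2; 2)
  P={2,3}:  v_{2} + v_{3} = 2·v_{5}  ⟹  sig = (2; 2)

Hence PRS(X_Σ) =
[(2; —), (2; —), (2; 1), (2; 1), (2; 1), (2; 1), (2; 1), (2; 2), (2; 2)]


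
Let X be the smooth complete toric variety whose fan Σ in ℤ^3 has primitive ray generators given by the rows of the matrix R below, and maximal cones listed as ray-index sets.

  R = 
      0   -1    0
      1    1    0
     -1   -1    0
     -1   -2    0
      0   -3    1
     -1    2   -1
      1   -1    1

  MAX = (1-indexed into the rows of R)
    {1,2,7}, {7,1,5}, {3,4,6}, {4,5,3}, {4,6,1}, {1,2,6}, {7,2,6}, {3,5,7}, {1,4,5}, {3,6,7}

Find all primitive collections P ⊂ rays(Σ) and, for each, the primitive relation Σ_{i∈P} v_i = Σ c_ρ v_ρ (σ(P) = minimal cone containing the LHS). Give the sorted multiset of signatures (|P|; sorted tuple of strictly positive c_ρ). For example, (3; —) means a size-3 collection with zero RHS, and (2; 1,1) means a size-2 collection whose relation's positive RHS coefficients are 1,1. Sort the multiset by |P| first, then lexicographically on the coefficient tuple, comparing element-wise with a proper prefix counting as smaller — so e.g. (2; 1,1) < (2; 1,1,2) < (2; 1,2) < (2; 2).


7 collections generate NE(X_Σ); each relation:

  P={2,3}:  v_{2} + v_{3} = 0 — sig = (2; —)
  P={1,3}:  v_{1} + v_{3} = v_{4} — sig = (2; 1)
  P={2,4}:  v_{2} + v_{4} = v_{1} — sig = (2; 1)
  P={4,7}:  v_{4} + v_{7} = v_{5} — sig = (2; 1)
  P={5,6}:  v_{5} + v_{6} = v_{3} — sig = (2; 1)
  P={2,5}:  v_{2} + v_{5} = v_{1} + v_{7} — sig = (2; 1,1)
  P={1,6,7}:  v_{1} + v_{6} + v_{7} = 0 — sig = (3; —)

Signatures (|P|; sorted positive RHS coefficients), sorted:
{ (2; —),  (2; 1) ×4,  (2; 1,1),  (3; —) }


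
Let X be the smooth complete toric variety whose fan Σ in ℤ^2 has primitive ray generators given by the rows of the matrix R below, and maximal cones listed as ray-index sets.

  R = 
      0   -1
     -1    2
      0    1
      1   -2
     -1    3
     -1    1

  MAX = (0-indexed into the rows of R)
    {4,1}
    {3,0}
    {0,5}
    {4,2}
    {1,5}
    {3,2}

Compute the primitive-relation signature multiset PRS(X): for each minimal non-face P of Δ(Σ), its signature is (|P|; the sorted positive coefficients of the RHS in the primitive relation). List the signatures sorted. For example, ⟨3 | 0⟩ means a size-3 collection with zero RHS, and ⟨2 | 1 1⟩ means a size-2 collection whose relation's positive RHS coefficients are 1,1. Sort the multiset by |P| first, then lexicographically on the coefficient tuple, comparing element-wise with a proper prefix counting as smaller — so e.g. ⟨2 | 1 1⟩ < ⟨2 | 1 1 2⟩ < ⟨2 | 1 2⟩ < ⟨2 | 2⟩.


Δ(Σ) — 6 vertices, 9 min non-faces:

  • {0,2}:  v_{0} + v_{2} = 0  →  sig = ⟨2 | 0⟩
  • {1,3}:  v_{1} + v_{3} = 0  →  sig = ⟨2 | 0⟩
  • {0,1}:  v_{0} + v_{1} = v_{5}  →  sig = ⟨2 | 1⟩
  • {0,4}:  v_{0} + v_{4} = v_{1}  →  sig = ⟨2 | 1⟩
  • {1,2}:  v_{1} + v_{2} = v_{4}  →  sig = ⟨2 | 1⟩
  • {2,5}:  v_{2} + v_{5} = v_{1}  →  sig = ⟨2 | 1⟩
  • {3,4}:  v_{3} + v_{4} = v_{2}  →  sig = ⟨2 | 1⟩
  • {3,5}:  v_{3} + v_{5} = v_{0}  →  sig = ⟨2 | 1⟩
  • {4,5}:  v_{4} + v_{5} = 2·v_{1}  →  sig = ⟨2 | 2⟩

Hence PRS(X_Σ) =
[⟨2 | 0⟩, ⟨2 | 0⟩, ⟨2 | 1⟩, ⟨2 | 1⟩, ⟨2 | 1⟩, ⟨2 | 1⟩, ⟨2 | 1⟩, ⟨2 | 1⟩, ⟨2 | 2⟩]
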